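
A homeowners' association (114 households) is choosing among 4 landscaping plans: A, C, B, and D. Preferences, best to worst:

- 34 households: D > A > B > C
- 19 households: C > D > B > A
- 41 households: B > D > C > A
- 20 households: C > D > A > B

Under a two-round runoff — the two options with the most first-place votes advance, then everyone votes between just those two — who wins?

Round 1 first-place votes: A 0, C 39, B 41, D 34.
B and C advance.
Runoff: B is preferred to C by 75 voters; C by 39.
B wins the runoff.

B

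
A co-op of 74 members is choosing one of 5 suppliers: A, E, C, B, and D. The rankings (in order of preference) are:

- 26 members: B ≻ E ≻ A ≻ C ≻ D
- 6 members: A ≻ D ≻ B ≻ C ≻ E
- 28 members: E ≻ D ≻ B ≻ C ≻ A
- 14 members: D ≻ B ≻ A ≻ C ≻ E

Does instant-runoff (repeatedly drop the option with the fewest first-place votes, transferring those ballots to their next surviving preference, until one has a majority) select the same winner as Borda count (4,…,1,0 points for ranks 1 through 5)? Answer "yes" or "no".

yes

Instant-runoff — R1 A 6, E 28, C 0, B 26, D 14 (C out); R2 A 6, E 28, B 26, D 14 (A out); R3 E 28, B 26, D 20 (D out); R4 E 28, B 46 (B winner). Winner: B.
Borda — scores: A 104, E 190, C 74, B 214, D 158. Winner: B.
The two methods agree.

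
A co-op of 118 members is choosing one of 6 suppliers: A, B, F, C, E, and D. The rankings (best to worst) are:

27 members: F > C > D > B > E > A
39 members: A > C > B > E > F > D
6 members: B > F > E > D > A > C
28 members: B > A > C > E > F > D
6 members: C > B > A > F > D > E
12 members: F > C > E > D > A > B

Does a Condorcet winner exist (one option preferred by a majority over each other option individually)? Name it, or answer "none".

Checking pairwise contests:
B beats A 67–51.
C beats B 84–34.
A beats F 73–45.
A beats C 73–45.
A beats E 73–45.
A beats D 73–45.
Every option loses at least one head-to-head, so there is no Condorcet winner.

none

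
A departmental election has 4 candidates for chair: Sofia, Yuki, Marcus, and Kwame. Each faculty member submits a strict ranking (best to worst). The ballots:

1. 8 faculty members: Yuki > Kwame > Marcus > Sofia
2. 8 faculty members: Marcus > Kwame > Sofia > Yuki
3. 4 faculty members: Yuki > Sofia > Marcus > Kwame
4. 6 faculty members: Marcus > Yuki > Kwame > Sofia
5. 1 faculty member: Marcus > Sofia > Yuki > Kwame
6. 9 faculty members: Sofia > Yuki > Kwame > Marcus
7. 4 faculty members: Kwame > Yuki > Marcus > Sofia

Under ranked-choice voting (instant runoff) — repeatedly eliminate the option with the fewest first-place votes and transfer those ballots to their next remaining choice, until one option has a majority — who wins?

Yuki

Round 1: Sofia 9, Yuki 12, Marcus 15, Kwame 4. Eliminate Kwame.
Round 2: Sofia 9, Yuki 16, Marcus 15. Eliminate Sofia.
Round 3: Yuki 25, Marcus 15. Yuki has a majority.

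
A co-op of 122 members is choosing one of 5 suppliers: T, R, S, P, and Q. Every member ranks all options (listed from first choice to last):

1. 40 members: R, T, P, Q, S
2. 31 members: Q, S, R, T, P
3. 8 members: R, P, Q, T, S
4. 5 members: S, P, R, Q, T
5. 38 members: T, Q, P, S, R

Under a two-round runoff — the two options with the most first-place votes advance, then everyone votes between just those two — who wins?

Round 1 first-place votes: T 38, R 48, S 5, P 0, Q 31.
R and T advance.
Runoff: R is preferred to T by 84 voters; T by 38.
R wins the runoff.

R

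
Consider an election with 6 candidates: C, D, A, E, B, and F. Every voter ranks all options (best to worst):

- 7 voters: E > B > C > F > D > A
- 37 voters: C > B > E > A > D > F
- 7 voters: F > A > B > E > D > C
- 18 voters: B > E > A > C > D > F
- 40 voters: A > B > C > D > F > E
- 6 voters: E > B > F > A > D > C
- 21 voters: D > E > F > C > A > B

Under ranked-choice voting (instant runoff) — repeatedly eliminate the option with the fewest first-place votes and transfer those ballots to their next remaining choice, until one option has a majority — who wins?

A

Round 1: C 37, D 21, A 40, E 13, B 18, F 7. Eliminate F.
Round 2: C 37, D 21, A 47, E 13, B 18. Eliminate E.
Round 3: C 37, D 21, A 47, B 31. Eliminate D.
Round 4: C 58, A 47, B 31. Eliminate B.
Round 5: C 65, A 71. A has a majority.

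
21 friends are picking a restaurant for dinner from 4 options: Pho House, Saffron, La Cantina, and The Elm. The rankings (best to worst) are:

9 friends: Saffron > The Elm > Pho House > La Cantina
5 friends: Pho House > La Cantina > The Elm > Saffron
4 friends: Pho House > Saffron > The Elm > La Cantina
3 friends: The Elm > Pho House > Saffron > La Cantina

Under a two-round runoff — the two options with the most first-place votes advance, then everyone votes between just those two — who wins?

Round 1 first-place votes: Pho House 9, Saffron 9, La Cantina 0, The Elm 3.
Saffron and Pho House advance.
Runoff: Saffron is preferred to Pho House by 9 voters; Pho House by 12.
Pho House wins the runoff.

Pho House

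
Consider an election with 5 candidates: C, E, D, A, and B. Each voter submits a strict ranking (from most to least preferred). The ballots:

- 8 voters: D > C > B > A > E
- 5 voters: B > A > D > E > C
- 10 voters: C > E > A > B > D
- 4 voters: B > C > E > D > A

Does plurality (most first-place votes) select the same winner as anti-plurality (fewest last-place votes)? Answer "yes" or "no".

no

Plurality — first-place votes: C 10, E 0, D 8, A 0, B 9. Winner: C.
Anti-plurality — last-place votes: C 5, E 8, D 10, A 4, B 0. Winner: B.
The two methods disagree.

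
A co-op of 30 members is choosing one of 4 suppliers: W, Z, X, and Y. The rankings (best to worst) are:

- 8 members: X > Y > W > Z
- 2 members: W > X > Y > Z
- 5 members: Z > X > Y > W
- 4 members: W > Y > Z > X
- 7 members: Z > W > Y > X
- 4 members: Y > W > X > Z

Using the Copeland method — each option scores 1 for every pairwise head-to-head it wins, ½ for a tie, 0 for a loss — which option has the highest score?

W: beats Z and X; loses to Y → score 2.
Z: beats X; loses to W and Y → score 1.
X: ties Y; loses to W and Z → score 0.5.
Y: beats W and Z; ties X → score 2.5.
Y has the best pairwise record.

Y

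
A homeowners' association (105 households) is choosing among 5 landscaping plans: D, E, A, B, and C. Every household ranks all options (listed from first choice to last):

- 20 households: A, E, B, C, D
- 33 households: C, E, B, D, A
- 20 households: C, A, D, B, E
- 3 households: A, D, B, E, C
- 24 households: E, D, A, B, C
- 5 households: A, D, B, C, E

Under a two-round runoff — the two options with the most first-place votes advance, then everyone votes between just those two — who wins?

C

Round 1 first-place votes: D 0, E 24, A 28, B 0, C 53.
C and A advance.
Runoff: C is preferred to A by 53 voters; A by 52.
C wins the runoff.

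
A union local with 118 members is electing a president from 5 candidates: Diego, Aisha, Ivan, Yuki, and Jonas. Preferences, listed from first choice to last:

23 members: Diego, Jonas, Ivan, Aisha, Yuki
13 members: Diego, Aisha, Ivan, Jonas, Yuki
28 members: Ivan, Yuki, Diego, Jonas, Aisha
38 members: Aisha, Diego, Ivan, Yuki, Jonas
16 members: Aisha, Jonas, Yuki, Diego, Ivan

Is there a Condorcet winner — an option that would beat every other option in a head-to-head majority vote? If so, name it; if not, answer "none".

Diego vs Aisha: 64–54 for Diego.
Diego vs Ivan: 90–28 for Diego.
Diego vs Yuki: 74–44 for Diego.
Diego vs Jonas: 102–16 for Diego.
Diego beats every other option head-to-head.

Diego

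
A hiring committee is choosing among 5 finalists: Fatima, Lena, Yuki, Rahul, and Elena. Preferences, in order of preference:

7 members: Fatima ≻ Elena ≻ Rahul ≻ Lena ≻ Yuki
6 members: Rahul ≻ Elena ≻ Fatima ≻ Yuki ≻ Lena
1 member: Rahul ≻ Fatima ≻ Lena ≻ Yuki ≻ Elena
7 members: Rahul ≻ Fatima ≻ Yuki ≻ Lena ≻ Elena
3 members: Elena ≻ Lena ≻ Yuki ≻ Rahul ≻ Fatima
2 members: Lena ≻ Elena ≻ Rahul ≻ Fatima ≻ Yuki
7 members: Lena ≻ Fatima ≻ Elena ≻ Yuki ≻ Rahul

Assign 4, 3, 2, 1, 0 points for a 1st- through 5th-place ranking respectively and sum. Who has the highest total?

Fatima: 7·4 + 6·2 + 1·3 + 7·3 + 3·0 + 2·1 + 7·3 = 87
Lena: 7·1 + 6·0 + 1·2 + 7·1 + 3·3 + 2·4 + 7·4 = 61
Yuki: 7·0 + 6·1 + 1·1 + 7·2 + 3·2 + 2·0 + 7·1 = 34
Rahul: 7·2 + 6·4 + 1·4 + 7·4 + 3·1 + 2·2 + 7·0 = 77
Elena: 7·3 + 6·3 + 1·0 + 7·0 + 3·4 + 2·3 + 7·2 = 71
Fatima has the highest Borda score (87).

Fatima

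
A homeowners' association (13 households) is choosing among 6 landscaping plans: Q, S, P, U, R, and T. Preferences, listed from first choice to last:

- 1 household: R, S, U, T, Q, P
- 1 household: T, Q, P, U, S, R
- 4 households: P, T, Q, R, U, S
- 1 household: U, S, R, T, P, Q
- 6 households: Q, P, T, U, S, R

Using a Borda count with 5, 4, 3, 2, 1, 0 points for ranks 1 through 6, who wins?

P

Q: 1·1 + 1·4 + 4·3 + 1·0 + 6·5 = 47
S: 1·4 + 1·1 + 4·0 + 1·4 + 6·1 = 15
P: 1·0 + 1·3 + 4·5 + 1·1 + 6·4 = 48
U: 1·3 + 1·2 + 4·1 + 1·5 + 6·2 = 26
R: 1·5 + 1·0 + 4·2 + 1·3 + 6·0 = 16
T: 1·2 + 1·5 + 4·4 + 1·2 + 6·3 = 43
P has the highest Borda score (48).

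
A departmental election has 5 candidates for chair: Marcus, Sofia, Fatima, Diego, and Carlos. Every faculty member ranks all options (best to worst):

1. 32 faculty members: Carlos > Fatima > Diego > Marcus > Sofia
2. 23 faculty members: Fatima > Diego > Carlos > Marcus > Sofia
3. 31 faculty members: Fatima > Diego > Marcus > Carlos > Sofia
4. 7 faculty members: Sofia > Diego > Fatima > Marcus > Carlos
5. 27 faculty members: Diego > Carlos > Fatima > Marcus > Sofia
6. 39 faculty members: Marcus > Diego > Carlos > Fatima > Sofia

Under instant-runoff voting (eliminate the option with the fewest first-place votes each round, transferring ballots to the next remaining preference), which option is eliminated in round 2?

Carlos

Round 1: Marcus 39, Sofia 7, Fatima 54, Diego 27, Carlos 32. Eliminate Sofia.
Round 2: Marcus 39, Fatima 54, Diego 34, Carlos 32. Eliminate Carlos.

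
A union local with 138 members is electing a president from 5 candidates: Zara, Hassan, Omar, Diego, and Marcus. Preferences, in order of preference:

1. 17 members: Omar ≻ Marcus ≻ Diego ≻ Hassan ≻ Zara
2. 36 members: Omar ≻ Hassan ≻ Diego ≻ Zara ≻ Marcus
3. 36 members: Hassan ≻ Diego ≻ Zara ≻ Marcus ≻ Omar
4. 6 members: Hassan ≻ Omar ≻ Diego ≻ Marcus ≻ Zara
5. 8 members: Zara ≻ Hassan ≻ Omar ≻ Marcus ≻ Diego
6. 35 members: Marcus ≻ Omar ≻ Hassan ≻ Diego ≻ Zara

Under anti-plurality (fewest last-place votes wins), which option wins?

Hassan

Last-place votes: Zara 58, Hassan 0, Omar 36, Diego 8, Marcus 36.
Hassan is ranked last by the fewest voters, so Hassan wins.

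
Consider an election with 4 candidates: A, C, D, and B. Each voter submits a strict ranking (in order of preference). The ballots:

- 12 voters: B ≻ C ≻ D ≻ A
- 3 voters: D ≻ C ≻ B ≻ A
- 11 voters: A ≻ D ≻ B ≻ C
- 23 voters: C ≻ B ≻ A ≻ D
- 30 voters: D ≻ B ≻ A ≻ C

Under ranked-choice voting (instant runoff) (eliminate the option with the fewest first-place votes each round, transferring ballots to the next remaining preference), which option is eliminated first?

A

Round 1: A 11, C 23, D 33, B 12. Eliminate A.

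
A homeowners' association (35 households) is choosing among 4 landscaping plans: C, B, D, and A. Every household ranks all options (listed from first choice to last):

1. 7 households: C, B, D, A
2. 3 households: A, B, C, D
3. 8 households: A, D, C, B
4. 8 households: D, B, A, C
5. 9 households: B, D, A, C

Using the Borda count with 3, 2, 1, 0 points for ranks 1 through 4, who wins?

D

C: 7·3 + 3·1 + 8·1 + 8·0 + 9·0 = 32
B: 7·2 + 3·2 + 8·0 + 8·2 + 9·3 = 63
D: 7·1 + 3·0 + 8·2 + 8·3 + 9·2 = 65
A: 7·0 + 3·3 + 8·3 + 8·1 + 9·1 = 50
D has the highest Borda score (65).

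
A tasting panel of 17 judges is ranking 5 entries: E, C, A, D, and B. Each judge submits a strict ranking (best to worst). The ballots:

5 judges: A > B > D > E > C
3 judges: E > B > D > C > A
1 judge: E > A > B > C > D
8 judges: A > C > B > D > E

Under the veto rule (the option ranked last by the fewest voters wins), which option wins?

Last-place votes: E 8, C 5, A 3, D 1, B 0.
B is ranked last by the fewest voters, so B wins.

B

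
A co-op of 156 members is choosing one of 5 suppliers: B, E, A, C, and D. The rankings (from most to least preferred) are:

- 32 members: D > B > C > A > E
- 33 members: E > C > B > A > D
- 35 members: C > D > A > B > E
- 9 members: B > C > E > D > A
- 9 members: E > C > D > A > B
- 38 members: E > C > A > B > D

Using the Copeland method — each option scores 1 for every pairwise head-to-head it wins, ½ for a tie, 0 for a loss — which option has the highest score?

E

B: beats D; loses to E, A, and C → score 1.
E: beats B, A, C, and D → score 4.
A: beats B; loses to E, C, and D → score 1.
C: beats B, A, and D; loses to E → score 3.
D: beats A; loses to B, E, and C → score 1.
E has the best pairwise record.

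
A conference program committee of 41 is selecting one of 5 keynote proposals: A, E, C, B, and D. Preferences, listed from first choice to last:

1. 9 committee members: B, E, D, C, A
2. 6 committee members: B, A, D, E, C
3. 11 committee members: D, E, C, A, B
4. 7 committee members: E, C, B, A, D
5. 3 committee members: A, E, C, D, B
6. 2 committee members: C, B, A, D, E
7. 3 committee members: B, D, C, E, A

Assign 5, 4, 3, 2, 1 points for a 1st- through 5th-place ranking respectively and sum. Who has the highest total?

E

A: 9·1 + 6·4 + 11·2 + 7·2 + 3·5 + 2·3 + 3·1 = 93
E: 9·4 + 6·2 + 11·4 + 7·5 + 3·4 + 2·1 + 3·2 = 147
C: 9·2 + 6·1 + 11·3 + 7·4 + 3·3 + 2·5 + 3·3 = 113
B: 9·5 + 6·5 + 11·1 + 7·3 + 3·1 + 2·4 + 3·5 = 133
D: 9·3 + 6·3 + 11·5 + 7·1 + 3·2 + 2·2 + 3·4 = 129
E has the highest Borda score (147).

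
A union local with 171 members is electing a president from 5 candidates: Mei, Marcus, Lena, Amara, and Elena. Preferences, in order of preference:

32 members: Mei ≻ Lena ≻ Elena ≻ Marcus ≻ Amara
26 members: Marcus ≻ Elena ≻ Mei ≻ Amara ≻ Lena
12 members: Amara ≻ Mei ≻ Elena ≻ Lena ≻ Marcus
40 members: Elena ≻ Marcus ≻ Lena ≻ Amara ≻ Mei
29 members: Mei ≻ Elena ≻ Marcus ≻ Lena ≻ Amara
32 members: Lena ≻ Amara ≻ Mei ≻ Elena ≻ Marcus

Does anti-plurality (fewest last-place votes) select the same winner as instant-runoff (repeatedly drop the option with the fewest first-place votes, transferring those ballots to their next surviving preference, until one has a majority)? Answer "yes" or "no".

no

Anti-plurality — last-place votes: Mei 40, Marcus 44, Lena 26, Amara 61, Elena 0. Winner: Elena.
Instant-runoff — R1 Mei 61, Marcus 26, Lena 32, Amara 12, Elena 40 (Amara out); R2 Mei 73, Marcus 26, Lena 32, Elena 40 (Marcus out); R3 Mei 73, Lena 32, Elena 66 (Lena out); R4 Mei 105, Elena 66 (Mei winner). Winner: Mei.
The two methods disagree.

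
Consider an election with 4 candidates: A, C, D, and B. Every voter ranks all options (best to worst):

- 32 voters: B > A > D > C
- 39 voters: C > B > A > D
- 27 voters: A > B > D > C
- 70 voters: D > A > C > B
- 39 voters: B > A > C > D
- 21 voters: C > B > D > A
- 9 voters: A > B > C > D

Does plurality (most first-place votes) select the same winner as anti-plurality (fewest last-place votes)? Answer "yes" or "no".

Plurality — first-place votes: A 36, C 60, D 70, B 71. Winner: B.
Anti-plurality — last-place votes: A 21, C 59, D 87, B 70. Winner: A.
The two methods disagree.

no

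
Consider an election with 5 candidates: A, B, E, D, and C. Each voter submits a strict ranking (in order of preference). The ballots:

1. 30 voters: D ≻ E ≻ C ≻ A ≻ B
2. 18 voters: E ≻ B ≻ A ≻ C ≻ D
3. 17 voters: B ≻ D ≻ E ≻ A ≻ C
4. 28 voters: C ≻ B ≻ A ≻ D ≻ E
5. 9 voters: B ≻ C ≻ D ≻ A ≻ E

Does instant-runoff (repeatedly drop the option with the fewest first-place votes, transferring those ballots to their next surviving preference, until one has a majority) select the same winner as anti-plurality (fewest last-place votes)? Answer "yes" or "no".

Instant-runoff — R1 A 0, B 26, E 18, D 30, C 28 (A out); R2 B 26, E 18, D 30, C 28 (E out); R3 B 44, D 30, C 28 (C out); R4 B 72, D 30 (B winner). Winner: B.
Anti-plurality — last-place votes: A 0, B 30, E 37, D 18, C 17. Winner: A.
The two methods disagree.

no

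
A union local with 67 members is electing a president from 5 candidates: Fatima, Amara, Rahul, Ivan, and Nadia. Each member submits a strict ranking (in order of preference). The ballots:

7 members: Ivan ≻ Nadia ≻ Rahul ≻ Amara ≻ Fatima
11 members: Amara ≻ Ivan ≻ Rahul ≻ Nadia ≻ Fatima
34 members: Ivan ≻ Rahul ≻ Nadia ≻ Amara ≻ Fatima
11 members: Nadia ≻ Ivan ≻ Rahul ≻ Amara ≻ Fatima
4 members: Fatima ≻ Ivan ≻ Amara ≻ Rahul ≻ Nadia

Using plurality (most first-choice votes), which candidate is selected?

Ivan

First-place votes: Fatima 4, Amara 11, Rahul 0, Ivan 41, Nadia 11.
Ivan has the most first-place votes.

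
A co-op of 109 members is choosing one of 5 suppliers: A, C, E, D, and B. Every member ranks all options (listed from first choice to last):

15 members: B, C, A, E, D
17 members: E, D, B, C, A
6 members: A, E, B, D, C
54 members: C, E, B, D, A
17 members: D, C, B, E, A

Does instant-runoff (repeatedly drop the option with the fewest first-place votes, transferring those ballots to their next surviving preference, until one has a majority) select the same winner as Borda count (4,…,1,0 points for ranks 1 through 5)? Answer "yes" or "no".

Instant-runoff — R1 A 6, C 54, E 17, D 17, B 15 (A out); R2 C 54, E 23, D 17, B 15 (B out); R3 C 69, E 23, D 17 (C winner). Winner: C.
Borda — scores: A 54, C 329, E 280, D 179, B 248. Winner: C.
The two methods agree.

yes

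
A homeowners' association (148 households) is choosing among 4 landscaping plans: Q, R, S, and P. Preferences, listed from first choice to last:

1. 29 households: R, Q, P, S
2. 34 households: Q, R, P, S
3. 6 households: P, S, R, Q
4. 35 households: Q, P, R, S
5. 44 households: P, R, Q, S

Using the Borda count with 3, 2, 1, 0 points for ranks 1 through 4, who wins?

Q

Q: 29·2 + 34·3 + 6·0 + 35·3 + 44·1 = 309
R: 29·3 + 34·2 + 6·1 + 35·1 + 44·2 = 284
S: 29·0 + 34·0 + 6·2 + 35·0 + 44·0 = 12
P: 29·1 + 34·1 + 6·3 + 35·2 + 44·3 = 283
Q has the highest Borda score (309).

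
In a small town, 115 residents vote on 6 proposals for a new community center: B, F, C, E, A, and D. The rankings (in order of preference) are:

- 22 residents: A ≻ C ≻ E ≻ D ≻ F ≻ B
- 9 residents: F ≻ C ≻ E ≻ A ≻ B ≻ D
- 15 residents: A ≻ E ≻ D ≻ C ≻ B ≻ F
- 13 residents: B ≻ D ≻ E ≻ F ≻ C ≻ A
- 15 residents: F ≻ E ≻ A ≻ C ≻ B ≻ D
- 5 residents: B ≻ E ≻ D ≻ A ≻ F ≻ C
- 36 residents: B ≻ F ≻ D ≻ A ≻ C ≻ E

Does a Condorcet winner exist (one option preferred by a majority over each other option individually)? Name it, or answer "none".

none

Checking pairwise contests:
C beats B 61–54.
B beats F 69–46.
F beats C 78–37.
F beats E 60–55.
F beats A 73–42.
B beats D 78–37.
Every option loses at least one head-to-head, so there is no Condorcet winner.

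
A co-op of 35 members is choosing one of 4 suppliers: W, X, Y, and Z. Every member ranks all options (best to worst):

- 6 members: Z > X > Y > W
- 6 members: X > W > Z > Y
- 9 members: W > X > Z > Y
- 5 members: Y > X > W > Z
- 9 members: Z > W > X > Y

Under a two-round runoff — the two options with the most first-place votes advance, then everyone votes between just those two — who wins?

W

Round 1 first-place votes: W 9, X 6, Y 5, Z 15.
Z and W advance.
Runoff: Z is preferred to W by 15 voters; W by 20.
W wins the runoff.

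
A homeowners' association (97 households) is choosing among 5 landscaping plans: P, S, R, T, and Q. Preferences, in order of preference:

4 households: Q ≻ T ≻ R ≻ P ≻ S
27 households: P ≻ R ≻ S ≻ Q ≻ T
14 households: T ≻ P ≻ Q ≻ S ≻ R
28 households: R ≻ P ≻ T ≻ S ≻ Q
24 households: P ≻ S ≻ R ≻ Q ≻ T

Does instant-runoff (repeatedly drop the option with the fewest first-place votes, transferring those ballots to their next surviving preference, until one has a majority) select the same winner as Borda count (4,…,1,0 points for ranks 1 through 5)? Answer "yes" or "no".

Instant-runoff — R1 P 51, S 0, R 28, T 14, Q 4 (P winner). Winner: P.
Borda — scores: P 334, S 168, R 249, T 124, Q 95. Winner: P.
The two methods agree.

yes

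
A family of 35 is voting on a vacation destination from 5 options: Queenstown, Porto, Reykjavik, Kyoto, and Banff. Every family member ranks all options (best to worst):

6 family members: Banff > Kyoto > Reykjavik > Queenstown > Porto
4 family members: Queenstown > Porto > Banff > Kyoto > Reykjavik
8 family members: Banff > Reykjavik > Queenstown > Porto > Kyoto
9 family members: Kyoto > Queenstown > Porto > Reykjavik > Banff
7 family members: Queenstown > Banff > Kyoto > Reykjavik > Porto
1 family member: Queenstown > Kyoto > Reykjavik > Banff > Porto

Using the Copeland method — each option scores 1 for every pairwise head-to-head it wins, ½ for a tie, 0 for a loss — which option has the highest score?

Queenstown

Queenstown: beats Porto, Reykjavik, Kyoto, and Banff → score 4.
Porto: loses to Queenstown, Reykjavik, Kyoto, and Banff → score 0.
Reykjavik: beats Porto; loses to Queenstown, Kyoto, and Banff → score 1.
Kyoto: beats Porto and Reykjavik; loses to Queenstown and Banff → score 2.
Banff: beats Porto, Reykjavik, and Kyoto; loses to Queenstown → score 3.
Queenstown has the best pairwise record.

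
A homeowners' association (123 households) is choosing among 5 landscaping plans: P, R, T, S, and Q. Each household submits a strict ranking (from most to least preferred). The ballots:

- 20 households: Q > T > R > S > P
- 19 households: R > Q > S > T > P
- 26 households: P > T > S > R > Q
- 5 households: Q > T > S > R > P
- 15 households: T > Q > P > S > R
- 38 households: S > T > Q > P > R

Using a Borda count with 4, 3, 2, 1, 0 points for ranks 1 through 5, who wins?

T

P: 20·0 + 19·0 + 26·4 + 5·0 + 15·2 + 38·1 = 172
R: 20·2 + 19·4 + 26·1 + 5·1 + 15·0 + 38·0 = 147
T: 20·3 + 19·1 + 26·3 + 5·3 + 15·4 + 38·3 = 346
S: 20·1 + 19·2 + 26·2 + 5·2 + 15·1 + 38·4 = 287
Q: 20·4 + 19·3 + 26·0 + 5·4 + 15·3 + 38·2 = 278
T has the highest Borda score (346).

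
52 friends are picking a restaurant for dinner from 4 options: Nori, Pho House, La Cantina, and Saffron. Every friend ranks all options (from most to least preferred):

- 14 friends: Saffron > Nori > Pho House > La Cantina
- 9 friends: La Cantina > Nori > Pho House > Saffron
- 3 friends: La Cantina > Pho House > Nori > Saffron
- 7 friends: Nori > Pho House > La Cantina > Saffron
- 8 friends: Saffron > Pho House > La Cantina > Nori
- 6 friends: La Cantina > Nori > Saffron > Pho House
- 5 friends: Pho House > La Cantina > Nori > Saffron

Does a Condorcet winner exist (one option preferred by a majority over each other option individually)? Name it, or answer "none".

none

Checking pairwise contests:
La Cantina beats Nori 31–21.
Nori beats Pho House 36–16.
Pho House beats La Cantina 34–18.
Nori beats Saffron 30–22.
Every option loses at least one head-to-head, so there is no Condorcet winner.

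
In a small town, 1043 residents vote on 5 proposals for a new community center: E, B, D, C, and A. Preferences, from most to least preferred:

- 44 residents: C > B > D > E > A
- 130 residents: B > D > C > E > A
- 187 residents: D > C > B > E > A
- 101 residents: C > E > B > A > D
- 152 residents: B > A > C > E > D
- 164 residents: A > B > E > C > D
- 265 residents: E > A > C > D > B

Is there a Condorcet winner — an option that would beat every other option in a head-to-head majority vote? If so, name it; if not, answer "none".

none

Checking pairwise contests:
B beats E 677–366.
C beats B 597–446.
E beats D 682–361.
A beats C 581–462.
E beats A 727–316.
Every option loses at least one head-to-head, so there is no Condorcet winner.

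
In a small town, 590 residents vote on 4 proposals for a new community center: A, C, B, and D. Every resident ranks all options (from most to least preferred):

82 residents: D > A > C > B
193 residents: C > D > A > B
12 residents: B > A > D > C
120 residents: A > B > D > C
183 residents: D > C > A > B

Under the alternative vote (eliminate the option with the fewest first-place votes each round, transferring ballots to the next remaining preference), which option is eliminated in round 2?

A

Round 1: A 120, C 193, B 12, D 265. Eliminate B.
Round 2: A 132, C 193, D 265. Eliminate A.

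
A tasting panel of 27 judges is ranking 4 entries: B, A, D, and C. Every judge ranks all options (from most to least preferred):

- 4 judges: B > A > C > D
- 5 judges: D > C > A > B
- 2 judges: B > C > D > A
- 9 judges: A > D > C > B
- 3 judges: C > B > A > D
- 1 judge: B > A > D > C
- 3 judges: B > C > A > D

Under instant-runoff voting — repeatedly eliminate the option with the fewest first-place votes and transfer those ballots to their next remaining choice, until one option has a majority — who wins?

A

Round 1: B 10, A 9, D 5, C 3. Eliminate C.
Round 2: B 13, A 9, D 5. Eliminate D.
Round 3: B 13, A 14. A has a majority.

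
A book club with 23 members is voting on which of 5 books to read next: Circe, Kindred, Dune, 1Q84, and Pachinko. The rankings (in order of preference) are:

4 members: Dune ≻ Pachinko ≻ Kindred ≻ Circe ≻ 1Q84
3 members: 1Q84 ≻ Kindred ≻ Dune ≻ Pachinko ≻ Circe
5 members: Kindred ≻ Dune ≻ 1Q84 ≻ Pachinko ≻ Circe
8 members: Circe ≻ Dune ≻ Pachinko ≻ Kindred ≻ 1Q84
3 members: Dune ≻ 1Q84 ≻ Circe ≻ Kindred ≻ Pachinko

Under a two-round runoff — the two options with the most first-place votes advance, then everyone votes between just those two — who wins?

Dune

Round 1 first-place votes: Circe 8, Kindred 5, Dune 7, 1Q84 3, Pachinko 0.
Circe and Dune advance.
Runoff: Circe is preferred to Dune by 8 voters; Dune by 15.
Dune wins the runoff.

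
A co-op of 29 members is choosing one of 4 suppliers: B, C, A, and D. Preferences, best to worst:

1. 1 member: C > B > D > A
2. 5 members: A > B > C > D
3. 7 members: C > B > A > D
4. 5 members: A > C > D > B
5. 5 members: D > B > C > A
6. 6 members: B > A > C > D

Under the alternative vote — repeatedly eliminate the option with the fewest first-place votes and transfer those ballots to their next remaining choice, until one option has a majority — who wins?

B

Round 1: B 6, C 8, A 10, D 5. Eliminate D.
Round 2: B 11, C 8, A 10. Eliminate C.
Round 3: B 19, A 10. B has a majority.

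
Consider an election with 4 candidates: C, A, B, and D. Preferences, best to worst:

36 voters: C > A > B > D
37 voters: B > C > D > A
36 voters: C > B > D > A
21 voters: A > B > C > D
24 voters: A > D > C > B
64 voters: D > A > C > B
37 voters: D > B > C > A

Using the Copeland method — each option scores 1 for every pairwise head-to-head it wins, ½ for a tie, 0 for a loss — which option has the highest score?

C

C: beats A, B, and D → score 3.
A: beats B; loses to C and D → score 1.
B: beats D; loses to C and A → score 1.
D: beats A; loses to C and B → score 1.
C has the best pairwise record.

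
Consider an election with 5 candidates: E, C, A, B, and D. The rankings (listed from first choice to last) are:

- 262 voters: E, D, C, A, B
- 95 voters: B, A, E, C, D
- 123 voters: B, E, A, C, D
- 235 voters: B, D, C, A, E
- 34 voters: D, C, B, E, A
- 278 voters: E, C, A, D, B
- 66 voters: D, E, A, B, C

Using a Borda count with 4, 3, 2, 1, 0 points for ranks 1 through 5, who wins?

E

E: 262·4 + 95·2 + 123·3 + 235·0 + 34·1 + 278·4 + 66·3 = 2951
C: 262·2 + 95·1 + 123·1 + 235·2 + 34·3 + 278·3 + 66·0 = 2148
A: 262·1 + 95·3 + 123·2 + 235·1 + 34·0 + 278·2 + 66·2 = 1716
B: 262·0 + 95·4 + 123·4 + 235·4 + 34·2 + 278·0 + 66·1 = 1946
D: 262·3 + 95·0 + 123·0 + 235·3 + 34·4 + 278·1 + 66·4 = 2169
E has the highest Borda score (2951).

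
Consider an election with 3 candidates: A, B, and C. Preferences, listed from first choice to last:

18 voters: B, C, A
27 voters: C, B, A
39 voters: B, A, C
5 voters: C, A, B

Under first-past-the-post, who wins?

First-place votes: A 0, B 57, C 32.
B has the most first-place votes.

B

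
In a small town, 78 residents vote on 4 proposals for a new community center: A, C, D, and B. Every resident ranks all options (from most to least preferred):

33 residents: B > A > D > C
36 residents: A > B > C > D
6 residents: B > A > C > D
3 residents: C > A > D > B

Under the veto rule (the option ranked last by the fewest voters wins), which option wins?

A

Last-place votes: A 0, C 33, D 42, B 3.
A is ranked last by the fewest voters, so A wins.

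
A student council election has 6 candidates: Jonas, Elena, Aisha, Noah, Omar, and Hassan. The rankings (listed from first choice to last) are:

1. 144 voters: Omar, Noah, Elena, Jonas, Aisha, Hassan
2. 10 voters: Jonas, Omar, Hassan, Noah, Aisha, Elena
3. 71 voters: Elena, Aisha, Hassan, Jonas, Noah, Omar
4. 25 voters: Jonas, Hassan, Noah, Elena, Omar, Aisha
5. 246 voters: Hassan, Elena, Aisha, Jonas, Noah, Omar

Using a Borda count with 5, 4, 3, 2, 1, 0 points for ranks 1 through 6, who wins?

Elena

Jonas: 144·2 + 10·5 + 71·2 + 25·5 + 246·2 = 1097
Elena: 144·3 + 10·0 + 71·5 + 25·2 + 246·4 = 1821
Aisha: 144·1 + 10·1 + 71·4 + 25·0 + 246·3 = 1176
Noah: 144·4 + 10·2 + 71·1 + 25·3 + 246·1 = 988
Omar: 144·5 + 10·4 + 71·0 + 25·1 + 246·0 = 785
Hassan: 144·0 + 10·3 + 71·3 + 25·4 + 246·5 = 1573
Elena has the highest Borda score (1821).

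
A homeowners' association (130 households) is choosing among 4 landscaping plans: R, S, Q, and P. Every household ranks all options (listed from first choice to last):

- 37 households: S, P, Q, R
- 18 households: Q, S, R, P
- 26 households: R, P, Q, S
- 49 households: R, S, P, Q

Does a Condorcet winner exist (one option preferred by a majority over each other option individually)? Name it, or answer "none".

R

R vs S: 75–55 for R.
R vs Q: 75–55 for R.
R vs P: 93–37 for R.
R beats every other option head-to-head.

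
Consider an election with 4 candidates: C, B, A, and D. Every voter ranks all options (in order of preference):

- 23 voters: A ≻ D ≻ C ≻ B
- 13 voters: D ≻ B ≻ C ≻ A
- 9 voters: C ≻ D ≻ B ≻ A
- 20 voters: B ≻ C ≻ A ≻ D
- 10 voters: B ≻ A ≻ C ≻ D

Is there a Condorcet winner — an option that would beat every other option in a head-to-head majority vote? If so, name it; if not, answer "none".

none

Checking pairwise contests:
B beats C 43–32.
D beats B 45–30.
C beats A 42–33.
C beats D 39–36.
Every option loses at least one head-to-head, so there is no Condorcet winner.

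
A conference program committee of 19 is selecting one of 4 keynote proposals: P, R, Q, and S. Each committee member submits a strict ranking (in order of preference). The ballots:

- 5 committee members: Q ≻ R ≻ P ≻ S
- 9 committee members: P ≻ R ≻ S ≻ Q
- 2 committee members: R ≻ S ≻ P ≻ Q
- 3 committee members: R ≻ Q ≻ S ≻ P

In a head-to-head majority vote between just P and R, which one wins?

R

Voters preferring P to R: 9; preferring R to P: 10.
R wins the head-to-head.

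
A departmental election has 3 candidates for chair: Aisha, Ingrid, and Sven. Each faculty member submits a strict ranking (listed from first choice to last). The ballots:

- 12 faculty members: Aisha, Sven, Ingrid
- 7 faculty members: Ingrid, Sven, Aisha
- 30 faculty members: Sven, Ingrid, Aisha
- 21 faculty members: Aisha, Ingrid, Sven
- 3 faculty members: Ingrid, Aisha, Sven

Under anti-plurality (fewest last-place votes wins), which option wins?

Last-place votes: Aisha 37, Ingrid 12, Sven 24.
Ingrid is ranked last by the fewest voters, so Ingrid wins.

Ingrid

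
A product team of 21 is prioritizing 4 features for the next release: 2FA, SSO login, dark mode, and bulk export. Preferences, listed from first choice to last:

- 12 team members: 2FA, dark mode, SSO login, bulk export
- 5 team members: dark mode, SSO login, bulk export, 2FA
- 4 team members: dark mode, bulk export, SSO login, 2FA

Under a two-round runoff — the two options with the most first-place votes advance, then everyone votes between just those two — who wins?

Round 1 first-place votes: 2FA 12, SSO login 0, dark mode 9, bulk export 0.
2FA and dark mode advance.
Runoff: 2FA is preferred to dark mode by 12 voters; dark mode by 9.
2FA wins the runoff.

2FA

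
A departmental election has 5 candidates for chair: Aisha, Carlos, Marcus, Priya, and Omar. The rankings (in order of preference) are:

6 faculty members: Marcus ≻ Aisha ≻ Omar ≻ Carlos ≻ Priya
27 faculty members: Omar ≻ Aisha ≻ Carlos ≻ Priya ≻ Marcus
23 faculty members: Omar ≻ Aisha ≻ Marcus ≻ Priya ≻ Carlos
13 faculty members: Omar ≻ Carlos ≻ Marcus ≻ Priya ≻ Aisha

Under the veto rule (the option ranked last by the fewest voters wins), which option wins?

Last-place votes: Aisha 13, Carlos 23, Marcus 27, Priya 6, Omar 0.
Omar is ranked last by the fewest voters, so Omar wins.

Omar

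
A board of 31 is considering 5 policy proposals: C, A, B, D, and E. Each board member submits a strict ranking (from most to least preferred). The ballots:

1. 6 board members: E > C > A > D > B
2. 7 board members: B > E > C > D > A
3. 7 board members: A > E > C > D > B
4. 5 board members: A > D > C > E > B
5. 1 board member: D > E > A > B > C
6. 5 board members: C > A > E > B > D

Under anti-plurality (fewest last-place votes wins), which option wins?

Last-place votes: C 1, A 7, B 18, D 5, E 0.
E is ranked last by the fewest voters, so E wins.

E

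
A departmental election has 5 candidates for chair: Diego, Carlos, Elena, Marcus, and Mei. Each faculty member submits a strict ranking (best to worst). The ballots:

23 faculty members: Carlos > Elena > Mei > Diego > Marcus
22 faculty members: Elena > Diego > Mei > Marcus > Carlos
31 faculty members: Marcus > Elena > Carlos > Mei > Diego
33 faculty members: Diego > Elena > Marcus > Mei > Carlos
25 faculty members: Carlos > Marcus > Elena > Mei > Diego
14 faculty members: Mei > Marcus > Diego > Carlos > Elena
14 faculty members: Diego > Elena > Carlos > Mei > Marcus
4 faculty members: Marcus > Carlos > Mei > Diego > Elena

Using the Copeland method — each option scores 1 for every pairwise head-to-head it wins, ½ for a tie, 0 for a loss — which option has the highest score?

Diego: beats Marcus; ties Carlos; loses to Elena and Mei → score 1.5.
Carlos: beats Mei; ties Diego; loses to Elena and Marcus → score 1.5.
Elena: beats Diego, Carlos, Marcus, and Mei → score 4.
Marcus: beats Carlos and Mei; loses to Diego and Elena → score 2.
Mei: beats Diego; loses to Carlos, Elena, and Marcus → score 1.
Elena has the best pairwise record.

Elena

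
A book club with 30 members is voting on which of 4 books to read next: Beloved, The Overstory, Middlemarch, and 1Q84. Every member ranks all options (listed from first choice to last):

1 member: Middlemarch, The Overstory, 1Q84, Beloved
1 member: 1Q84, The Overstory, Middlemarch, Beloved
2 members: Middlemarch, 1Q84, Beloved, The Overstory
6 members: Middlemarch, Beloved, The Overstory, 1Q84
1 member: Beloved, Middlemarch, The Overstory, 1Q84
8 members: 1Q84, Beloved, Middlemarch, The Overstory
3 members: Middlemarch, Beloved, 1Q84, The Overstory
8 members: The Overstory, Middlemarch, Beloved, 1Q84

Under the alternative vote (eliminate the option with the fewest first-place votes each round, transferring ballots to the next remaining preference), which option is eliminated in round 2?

The Overstory

Round 1: Beloved 1, The Overstory 8, Middlemarch 12, 1Q84 9. Eliminate Beloved.
Round 2: The Overstory 8, Middlemarch 13, 1Q84 9. Eliminate The Overstory.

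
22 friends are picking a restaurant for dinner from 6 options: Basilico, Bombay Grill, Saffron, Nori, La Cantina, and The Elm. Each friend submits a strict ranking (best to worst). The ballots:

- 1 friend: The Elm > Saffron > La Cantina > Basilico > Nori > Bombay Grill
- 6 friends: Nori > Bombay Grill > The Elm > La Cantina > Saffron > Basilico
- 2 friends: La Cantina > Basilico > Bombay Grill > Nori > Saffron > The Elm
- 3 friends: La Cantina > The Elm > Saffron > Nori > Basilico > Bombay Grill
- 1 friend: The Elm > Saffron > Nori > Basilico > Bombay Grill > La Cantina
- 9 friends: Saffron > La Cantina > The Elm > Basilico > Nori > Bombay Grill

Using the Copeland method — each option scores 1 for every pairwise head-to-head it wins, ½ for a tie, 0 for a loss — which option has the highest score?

La Cantina

Basilico: beats Bombay Grill and Nori; loses to Saffron, La Cantina, and The Elm → score 2.
Bombay Grill: loses to Basilico, Saffron, Nori, La Cantina, and The Elm → score 0.
Saffron: beats Basilico, Bombay Grill, and Nori; ties La Cantina and The Elm → score 4.
Nori: beats Bombay Grill; loses to Basilico, Saffron, La Cantina, and The Elm → score 1.
La Cantina: beats Basilico, Bombay Grill, Nori, and The Elm; ties Saffron → score 4.5.
The Elm: beats Basilico, Bombay Grill, and Nori; ties Saffron; loses to La Cantina → score 3.5.
La Cantina has the best pairwise record.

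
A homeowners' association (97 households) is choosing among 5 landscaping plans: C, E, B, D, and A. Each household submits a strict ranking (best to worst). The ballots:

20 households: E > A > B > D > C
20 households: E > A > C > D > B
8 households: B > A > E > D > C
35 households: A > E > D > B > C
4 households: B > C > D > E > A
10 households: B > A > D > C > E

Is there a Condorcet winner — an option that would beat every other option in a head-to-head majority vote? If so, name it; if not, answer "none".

A vs C: 93–4 for A.
A vs E: 53–44 for A.
A vs B: 75–22 for A.
A vs D: 93–4 for A.
A beats every other option head-to-head.

A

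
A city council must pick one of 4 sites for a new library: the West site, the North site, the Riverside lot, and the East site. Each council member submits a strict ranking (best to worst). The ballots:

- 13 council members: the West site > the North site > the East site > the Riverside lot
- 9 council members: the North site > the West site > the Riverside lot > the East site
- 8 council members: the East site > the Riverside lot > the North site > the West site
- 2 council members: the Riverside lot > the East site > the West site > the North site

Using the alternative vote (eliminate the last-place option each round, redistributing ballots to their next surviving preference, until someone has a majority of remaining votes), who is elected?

the West site

Round 1: the West site 13, the North site 9, the Riverside lot 2, the East site 8. Eliminate the Riverside lot.
Round 2: the West site 13, the North site 9, the East site 10. Eliminate the North site.
Round 3: the West site 22, the East site 10. The West site has a majority.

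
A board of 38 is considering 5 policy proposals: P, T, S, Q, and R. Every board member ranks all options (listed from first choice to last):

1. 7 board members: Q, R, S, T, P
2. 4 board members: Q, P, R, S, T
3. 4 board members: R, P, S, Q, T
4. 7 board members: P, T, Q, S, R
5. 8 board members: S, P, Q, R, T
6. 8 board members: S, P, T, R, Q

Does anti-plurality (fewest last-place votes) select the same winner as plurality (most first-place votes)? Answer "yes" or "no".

Anti-plurality — last-place votes: P 7, T 16, S 0, Q 8, R 7. Winner: S.
Plurality — first-place votes: P 7, T 0, S 16, Q 11, R 4. Winner: S.
The two methods agree.

yes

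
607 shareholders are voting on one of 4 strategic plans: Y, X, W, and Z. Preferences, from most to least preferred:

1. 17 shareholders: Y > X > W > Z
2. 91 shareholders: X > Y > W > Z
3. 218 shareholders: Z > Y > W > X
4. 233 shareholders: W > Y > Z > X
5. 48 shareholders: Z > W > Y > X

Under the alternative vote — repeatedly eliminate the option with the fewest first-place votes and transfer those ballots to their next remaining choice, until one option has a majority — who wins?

Round 1: Y 17, X 91, W 233, Z 266. Eliminate Y.
Round 2: X 108, W 233, Z 266. Eliminate X.
Round 3: W 341, Z 266. W has a majority.

W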